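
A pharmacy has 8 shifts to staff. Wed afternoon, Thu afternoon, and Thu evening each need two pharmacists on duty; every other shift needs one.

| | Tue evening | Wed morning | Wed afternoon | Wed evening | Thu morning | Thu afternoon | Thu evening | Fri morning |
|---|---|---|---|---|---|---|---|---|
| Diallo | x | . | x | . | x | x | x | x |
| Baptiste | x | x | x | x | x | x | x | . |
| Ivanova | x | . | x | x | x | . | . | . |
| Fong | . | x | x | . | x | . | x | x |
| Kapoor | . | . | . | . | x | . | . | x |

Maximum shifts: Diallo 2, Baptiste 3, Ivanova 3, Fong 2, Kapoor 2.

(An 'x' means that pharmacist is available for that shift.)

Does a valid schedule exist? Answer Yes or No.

Thu afternoon can only be covered by Diallo and Baptiste, so that assignment is forced.
One valid schedule: Tue evening→Ivanova, Wed morning→Baptiste, Wed afternoon→Ivanova+Fong, Wed evening→Baptiste, Thu morning→Ivanova, Thu afternoon→Diallo+Baptiste, Thu evening→Diallo+Fong, Fri morning→Kapoor.
Loads: Diallo 2/2, Baptiste 3/3, Ivanova 3/3, Fong 2/2, Kapoor 1/2 — all within limits.

Yes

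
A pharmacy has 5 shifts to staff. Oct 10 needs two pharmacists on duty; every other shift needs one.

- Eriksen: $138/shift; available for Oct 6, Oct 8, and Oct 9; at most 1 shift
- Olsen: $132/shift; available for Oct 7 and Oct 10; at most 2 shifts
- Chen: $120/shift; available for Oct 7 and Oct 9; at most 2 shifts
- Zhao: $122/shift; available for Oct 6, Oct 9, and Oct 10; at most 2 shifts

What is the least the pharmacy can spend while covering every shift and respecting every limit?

$754

Oct 8 can only be covered by Eriksen, so that assignment is forced.
Oct 10 can only be covered by Olsen and Zhao, so that assignment is forced.
Picking the cheapest available pharmacist for each shift independently would cost $754, and that bound is achievable.
An optimal schedule: Oct 6→Zhao, Oct 7→Chen, Oct 8→Eriksen, Oct 9→Chen, Oct 10→Zhao+Olsen.
Total: 122 + 120 + 138 + 120 + 122 + 132 = $754.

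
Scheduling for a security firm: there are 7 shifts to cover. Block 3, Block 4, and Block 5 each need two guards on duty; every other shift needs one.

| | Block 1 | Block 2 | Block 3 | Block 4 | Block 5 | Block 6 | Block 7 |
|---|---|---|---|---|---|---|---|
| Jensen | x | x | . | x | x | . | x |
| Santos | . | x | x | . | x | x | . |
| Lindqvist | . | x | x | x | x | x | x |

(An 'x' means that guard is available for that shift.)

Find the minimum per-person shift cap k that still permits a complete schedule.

4

With 3 guards and 10 worker-slots to fill, someone must work at least ⌈10/3⌉ = 4 shifts, so k ≥ 4.
k = 4 works: Block 1→Jensen, Block 2→Jensen, Block 3→Santos+Lindqvist, Block 4→Jensen+Lindqvist, Block 5→Santos+Lindqvist, Block 6→Santos, Block 7→Jensen.
Loads: Jensen 4, Santos 3, Lindqvist 3 — all ≤ 4.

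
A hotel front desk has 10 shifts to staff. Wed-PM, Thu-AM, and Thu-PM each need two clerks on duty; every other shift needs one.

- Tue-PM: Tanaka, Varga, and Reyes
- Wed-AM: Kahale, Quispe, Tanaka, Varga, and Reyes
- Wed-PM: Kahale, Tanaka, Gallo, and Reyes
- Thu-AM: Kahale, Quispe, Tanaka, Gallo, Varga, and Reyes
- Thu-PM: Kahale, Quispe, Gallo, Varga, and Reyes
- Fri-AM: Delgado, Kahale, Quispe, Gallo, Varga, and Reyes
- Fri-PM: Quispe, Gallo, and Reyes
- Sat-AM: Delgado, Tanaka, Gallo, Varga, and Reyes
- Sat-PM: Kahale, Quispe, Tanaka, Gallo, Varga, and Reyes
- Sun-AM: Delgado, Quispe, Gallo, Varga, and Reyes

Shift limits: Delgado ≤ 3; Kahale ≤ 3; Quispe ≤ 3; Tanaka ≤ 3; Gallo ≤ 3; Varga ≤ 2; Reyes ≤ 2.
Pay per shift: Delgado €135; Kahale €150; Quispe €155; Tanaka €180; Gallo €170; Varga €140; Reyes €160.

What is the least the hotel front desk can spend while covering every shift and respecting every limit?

€1920

Picking the cheapest available clerk for each shift independently would cost €1870, but that ignores the shift limits.
An optimal schedule: Tue-PM→Varga, Wed-AM→Varga, Wed-PM→Kahale+Reyes, Thu-AM→Quispe+Reyes, Thu-PM→Kahale+Quispe, Fri-AM→Delgado, Fri-PM→Quispe, Sat-AM→Delgado, Sat-PM→Kahale, Sun-AM→Delgado.
Total: 140 + 140 + 150 + 160 + 155 + 160 + 150 + 155 + 135 + 155 + 135 + 150 + 135 = €1920.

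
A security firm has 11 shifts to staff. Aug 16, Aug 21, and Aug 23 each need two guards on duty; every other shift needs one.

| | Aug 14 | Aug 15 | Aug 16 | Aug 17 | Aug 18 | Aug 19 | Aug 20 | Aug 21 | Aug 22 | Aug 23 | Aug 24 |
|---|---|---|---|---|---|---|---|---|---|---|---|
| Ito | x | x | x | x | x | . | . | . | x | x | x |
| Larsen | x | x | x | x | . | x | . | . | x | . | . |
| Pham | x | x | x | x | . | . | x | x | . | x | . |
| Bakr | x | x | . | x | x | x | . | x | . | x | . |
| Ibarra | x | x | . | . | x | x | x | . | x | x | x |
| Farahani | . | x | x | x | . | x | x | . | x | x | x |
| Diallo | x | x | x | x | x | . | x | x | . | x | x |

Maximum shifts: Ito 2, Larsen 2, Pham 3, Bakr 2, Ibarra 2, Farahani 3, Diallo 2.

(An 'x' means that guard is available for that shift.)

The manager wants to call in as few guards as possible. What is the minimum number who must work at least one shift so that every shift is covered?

6

14 slots to fill and no one can take more than 3, so at least ⌈14/3⌉ = 5 guards are needed.
Any 5 guards together have capacity at most 3+3+2+2+2 = 12 < 14 slots, so 5 can never suffice.
Ito, Larsen, Pham, Bakr, Ibarra, and Farahani alone can cover everything: Aug 14→Bakr, Aug 15→Ibarra, Aug 16→Pham+Farahani, Aug 17→Farahani, Aug 18→Ito, Aug 19→Larsen, Aug 20→Pham, Aug 21→Pham+Bakr, Aug 22→Larsen, Aug 23→Ibarra+Farahani, Aug 24→Ito.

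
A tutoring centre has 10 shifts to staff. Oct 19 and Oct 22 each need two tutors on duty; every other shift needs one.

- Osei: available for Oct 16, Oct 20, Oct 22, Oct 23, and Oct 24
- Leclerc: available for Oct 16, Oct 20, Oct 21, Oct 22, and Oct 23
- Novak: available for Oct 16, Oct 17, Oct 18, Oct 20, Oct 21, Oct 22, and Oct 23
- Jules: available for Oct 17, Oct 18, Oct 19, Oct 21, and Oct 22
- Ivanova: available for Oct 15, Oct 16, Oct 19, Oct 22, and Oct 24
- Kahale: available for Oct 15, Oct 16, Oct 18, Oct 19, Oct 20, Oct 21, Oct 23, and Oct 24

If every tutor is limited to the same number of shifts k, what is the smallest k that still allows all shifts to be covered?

2

With 6 tutors and 12 worker-slots to fill, someone must work at least ⌈12/6⌉ = 2 shifts, so k ≥ 2.
k = 2 works: Oct 15→Ivanova, Oct 16→Kahale, Oct 17→Novak, Oct 18→Novak, Oct 19→Jules+Ivanova, Oct 20→Osei, Oct 21→Leclerc, Oct 22→Leclerc+Jules, Oct 23→Kahale, Oct 24→Osei.
Loads: Osei 2, Leclerc 2, Novak 2, Jules 2, Ivanova 2, Kahale 2 — all ≤ 2.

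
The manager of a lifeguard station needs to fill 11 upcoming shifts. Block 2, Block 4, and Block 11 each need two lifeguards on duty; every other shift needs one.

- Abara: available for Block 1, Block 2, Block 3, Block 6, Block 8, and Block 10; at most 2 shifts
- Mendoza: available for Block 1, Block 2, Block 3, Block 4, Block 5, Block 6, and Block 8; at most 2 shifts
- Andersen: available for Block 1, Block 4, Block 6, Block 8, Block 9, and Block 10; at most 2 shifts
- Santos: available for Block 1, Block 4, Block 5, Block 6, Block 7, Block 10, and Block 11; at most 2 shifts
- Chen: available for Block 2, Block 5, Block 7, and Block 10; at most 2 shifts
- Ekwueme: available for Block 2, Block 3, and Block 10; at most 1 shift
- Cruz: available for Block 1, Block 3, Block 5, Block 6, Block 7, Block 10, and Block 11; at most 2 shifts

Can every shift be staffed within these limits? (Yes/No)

No

Total capacity is 2+2+2+2+2+1+2 = 13 but 14 worker-slots are needed — infeasible.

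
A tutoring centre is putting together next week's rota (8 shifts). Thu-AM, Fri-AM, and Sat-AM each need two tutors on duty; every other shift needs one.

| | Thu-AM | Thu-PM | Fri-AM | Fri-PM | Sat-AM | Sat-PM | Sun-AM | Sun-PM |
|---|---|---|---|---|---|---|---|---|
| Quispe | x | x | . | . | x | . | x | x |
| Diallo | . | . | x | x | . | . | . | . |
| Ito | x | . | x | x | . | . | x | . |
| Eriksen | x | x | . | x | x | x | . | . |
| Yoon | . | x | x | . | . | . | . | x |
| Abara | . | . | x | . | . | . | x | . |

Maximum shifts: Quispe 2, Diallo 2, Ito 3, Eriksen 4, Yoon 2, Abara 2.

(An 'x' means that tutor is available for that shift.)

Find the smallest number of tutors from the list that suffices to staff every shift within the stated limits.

4

11 slots to fill and no one can take more than 4, so at least ⌈11/4⌉ = 3 tutors are needed.
Any 3 tutors together have capacity at most 4+3+2 = 9 < 11 slots, so 3 can never suffice.
Quispe, Diallo, Ito, and Eriksen alone can cover everything: Thu-AM→Ito+Eriksen, Thu-PM→Eriksen, Fri-AM→Diallo+Ito, Fri-PM→Diallo, Sat-AM→Quispe+Eriksen, Sat-PM→Eriksen, Sun-AM→Ito, Sun-PM→Quispe.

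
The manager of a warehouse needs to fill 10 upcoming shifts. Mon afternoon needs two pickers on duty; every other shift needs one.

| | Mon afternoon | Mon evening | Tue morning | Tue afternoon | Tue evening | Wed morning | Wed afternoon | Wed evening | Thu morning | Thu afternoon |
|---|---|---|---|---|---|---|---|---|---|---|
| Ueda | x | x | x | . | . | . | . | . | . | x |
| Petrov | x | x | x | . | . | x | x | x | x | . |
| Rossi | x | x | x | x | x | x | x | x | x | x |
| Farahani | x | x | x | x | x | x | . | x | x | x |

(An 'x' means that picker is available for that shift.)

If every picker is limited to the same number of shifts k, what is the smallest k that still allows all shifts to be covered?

With 4 pickers and 11 worker-slots to fill, someone must work at least ⌈11/4⌉ = 3 shifts, so k ≥ 3.
k = 3 works: Mon afternoon→Ueda+Farahani, Mon evening→Ueda, Tue morning→Farahani, Tue afternoon→Rossi, Tue evening→Rossi, Wed morning→Petrov, Wed afternoon→Petrov, Wed evening→Petrov, Thu morning→Rossi, Thu afternoon→Ueda.
Loads: Ueda 3, Petrov 3, Rossi 3, Farahani 2 — all ≤ 3.

3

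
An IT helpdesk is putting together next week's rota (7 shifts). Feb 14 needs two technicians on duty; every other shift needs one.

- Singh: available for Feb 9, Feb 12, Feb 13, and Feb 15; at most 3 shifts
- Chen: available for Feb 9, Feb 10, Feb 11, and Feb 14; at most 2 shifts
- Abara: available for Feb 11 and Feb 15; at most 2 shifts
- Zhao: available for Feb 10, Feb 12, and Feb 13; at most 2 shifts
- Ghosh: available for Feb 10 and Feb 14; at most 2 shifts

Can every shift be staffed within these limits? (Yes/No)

Yes

Feb 14 can only be covered by Chen and Ghosh, so that assignment is forced.
One valid schedule: Feb 9→Singh, Feb 10→Zhao, Feb 11→Chen, Feb 12→Singh, Feb 13→Singh, Feb 14→Chen+Ghosh, Feb 15→Abara.
Loads: Singh 3/3, Chen 2/2, Abara 1/2, Zhao 1/2, Ghosh 1/2 — all within limits.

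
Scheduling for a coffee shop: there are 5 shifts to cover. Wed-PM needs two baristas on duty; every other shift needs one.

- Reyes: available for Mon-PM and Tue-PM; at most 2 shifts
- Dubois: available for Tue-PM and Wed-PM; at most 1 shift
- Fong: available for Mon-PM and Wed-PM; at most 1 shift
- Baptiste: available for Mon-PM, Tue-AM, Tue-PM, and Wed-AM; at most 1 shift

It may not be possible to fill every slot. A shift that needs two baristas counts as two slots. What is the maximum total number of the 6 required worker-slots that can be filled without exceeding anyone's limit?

Total capacity across all baristas is 2+1+1+1 = 5, and 6 slots are needed, so at most 5 can be filled.
An assignment achieving 5: Mon-PM→Reyes, Tue-AM→Baptiste, Tue-PM→Reyes, Wed-PM→Dubois+Fong.
Loads: Reyes 2/2, Dubois 1/1, Fong 1/1, Baptiste 1/1.

5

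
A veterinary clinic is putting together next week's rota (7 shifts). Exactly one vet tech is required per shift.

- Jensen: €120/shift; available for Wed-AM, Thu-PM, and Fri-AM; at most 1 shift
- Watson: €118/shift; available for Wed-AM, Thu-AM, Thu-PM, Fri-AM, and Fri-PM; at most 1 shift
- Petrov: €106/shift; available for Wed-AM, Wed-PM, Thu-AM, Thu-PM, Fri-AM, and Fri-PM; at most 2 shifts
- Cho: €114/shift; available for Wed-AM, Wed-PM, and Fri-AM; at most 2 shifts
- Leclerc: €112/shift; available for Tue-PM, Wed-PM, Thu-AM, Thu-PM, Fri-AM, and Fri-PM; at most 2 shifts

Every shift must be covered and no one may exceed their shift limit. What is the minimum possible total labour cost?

Tue-PM can only be covered by Leclerc, so that assignment is forced.
Picking the cheapest available vet tech for each shift independently would cost €748, but that ignores the shift limits.
An optimal schedule: Tue-PM→Leclerc, Wed-AM→Cho, Wed-PM→Petrov, Thu-AM→Petrov, Thu-PM→Watson, Fri-AM→Cho, Fri-PM→Leclerc.
Total: 112 + 114 + 106 + 106 + 118 + 114 + 112 = €782.

€782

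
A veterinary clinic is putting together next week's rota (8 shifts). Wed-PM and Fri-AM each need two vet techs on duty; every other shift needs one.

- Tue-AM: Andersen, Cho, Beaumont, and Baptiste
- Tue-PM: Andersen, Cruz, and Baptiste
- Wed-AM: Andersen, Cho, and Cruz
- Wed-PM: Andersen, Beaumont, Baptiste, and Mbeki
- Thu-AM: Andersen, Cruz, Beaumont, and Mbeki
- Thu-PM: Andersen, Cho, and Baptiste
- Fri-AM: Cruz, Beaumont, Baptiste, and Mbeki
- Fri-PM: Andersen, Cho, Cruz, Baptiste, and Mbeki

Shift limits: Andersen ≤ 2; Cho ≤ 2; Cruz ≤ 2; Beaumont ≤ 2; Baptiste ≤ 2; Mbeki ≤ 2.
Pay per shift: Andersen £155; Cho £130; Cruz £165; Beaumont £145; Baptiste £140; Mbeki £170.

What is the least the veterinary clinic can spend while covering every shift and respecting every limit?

Picking the cheapest available vet tech for each shift independently would cost £1375, but that ignores the shift limits.
An optimal schedule: Tue-AM→Cho, Tue-PM→Andersen, Wed-AM→Andersen, Wed-PM→Beaumont+Baptiste, Thu-AM→Cruz, Thu-PM→Cho, Fri-AM→Beaumont+Baptiste, Fri-PM→Cruz.
Total: 130 + 155 + 155 + 145 + 140 + 165 + 130 + 145 + 140 + 165 = £1470.

£1470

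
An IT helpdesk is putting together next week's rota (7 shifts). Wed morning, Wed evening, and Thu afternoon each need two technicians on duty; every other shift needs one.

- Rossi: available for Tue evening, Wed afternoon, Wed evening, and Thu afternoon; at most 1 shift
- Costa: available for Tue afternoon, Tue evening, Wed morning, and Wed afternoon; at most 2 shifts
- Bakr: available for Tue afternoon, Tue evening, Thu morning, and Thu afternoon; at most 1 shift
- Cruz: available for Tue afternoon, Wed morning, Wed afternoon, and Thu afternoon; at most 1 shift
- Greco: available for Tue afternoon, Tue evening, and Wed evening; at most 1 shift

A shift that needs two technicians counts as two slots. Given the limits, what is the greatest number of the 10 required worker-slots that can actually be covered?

Total capacity across all technicians is 1+2+1+1+1 = 6, and 10 slots are needed, so at most 6 can be filled.
An assignment achieving 6: Wed morning→Costa+Cruz, Wed afternoon→Costa, Wed evening→Rossi+Greco, Thu morning→Bakr.
Loads: Rossi 1/1, Costa 2/2, Bakr 1/1, Cruz 1/1, Greco 1/1.

6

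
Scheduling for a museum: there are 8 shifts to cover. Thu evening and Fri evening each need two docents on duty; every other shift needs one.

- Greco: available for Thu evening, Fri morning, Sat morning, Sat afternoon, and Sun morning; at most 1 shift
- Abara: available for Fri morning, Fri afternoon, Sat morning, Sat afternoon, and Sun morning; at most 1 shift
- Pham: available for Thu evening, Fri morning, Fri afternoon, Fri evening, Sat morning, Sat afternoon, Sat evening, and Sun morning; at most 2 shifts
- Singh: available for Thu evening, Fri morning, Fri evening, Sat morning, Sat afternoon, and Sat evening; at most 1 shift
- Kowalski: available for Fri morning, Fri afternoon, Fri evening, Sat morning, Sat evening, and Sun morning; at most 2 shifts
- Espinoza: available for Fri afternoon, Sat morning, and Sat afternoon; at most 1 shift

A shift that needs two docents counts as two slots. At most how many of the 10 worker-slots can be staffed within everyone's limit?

Total capacity across all docents is 1+1+2+1+2+1 = 8, and 10 slots are needed, so at most 8 can be filled.
An assignment achieving 8: Thu evening→Greco+Pham, Fri afternoon→Abara, Fri evening→Pham+Singh, Sat afternoon→Espinoza, Sat evening→Kowalski, Sun morning→Kowalski.
Loads: Greco 1/1, Abara 1/1, Pham 2/2, Singh 1/1, Kowalski 2/2, Espinoza 1/1.

8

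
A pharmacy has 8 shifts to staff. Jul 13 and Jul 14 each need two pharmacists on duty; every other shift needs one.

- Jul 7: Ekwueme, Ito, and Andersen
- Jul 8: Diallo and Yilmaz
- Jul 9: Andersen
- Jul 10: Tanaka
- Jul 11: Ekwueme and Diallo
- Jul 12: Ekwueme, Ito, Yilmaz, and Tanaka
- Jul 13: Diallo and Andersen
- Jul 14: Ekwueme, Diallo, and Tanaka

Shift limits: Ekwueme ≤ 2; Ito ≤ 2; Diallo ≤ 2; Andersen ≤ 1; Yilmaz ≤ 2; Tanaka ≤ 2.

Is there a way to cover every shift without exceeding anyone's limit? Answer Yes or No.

No

Total capacity is 11 and 10 slots are needed, so capacity alone doesn't rule it out.
Shifts {Jul 9, Jul 13} need 3 worker-slots in total, but the pharmacists available for any of those shifts (Diallo and Andersen) can supply at most 2 among them. So no valid schedule exists.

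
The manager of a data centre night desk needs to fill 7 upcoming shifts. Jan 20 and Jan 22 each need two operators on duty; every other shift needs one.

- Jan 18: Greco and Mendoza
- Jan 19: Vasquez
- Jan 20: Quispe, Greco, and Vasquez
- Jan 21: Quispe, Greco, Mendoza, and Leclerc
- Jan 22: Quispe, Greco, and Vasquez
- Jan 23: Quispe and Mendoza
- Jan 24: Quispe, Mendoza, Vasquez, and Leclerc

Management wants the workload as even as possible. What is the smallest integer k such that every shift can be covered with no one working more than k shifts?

2

With 5 operators and 9 worker-slots to fill, someone must work at least ⌈9/5⌉ = 2 shifts, so k ≥ 2.
k = 2 works: Jan 18→Greco, Jan 19→Vasquez, Jan 20→Quispe+Greco, Jan 21→Mendoza, Jan 22→Quispe+Vasquez, Jan 23→Mendoza, Jan 24→Leclerc.
Loads: Quispe 2, Greco 2, Mendoza 2, Vasquez 2, Leclerc 1 — all ≤ 2.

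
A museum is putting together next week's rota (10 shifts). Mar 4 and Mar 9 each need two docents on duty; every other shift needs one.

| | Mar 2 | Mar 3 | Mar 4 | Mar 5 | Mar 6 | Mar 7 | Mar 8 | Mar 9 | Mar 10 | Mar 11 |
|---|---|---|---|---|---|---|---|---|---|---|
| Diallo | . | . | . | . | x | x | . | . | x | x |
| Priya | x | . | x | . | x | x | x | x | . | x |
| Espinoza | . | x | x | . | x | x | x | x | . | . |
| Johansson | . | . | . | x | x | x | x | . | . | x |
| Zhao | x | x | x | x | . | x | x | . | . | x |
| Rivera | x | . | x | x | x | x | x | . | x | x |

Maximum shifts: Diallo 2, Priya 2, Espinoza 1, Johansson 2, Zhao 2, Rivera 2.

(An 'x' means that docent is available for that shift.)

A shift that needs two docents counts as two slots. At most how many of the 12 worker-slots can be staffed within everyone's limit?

11

Total capacity across all docents is 2+2+1+2+2+2 = 11, and 12 slots are needed, so at most 11 can be filled.
An assignment achieving 11: Mar 2→Priya, Mar 3→Espinoza, Mar 4→Zhao+Rivera, Mar 5→Johansson, Mar 6→Diallo, Mar 7→Rivera, Mar 8→Johansson, Mar 9→Priya, Mar 10→Diallo, Mar 11→Zhao.
Loads: Diallo 2/2, Priya 2/2, Espinoza 1/1, Johansson 2/2, Zhao 2/2, Rivera 2/2.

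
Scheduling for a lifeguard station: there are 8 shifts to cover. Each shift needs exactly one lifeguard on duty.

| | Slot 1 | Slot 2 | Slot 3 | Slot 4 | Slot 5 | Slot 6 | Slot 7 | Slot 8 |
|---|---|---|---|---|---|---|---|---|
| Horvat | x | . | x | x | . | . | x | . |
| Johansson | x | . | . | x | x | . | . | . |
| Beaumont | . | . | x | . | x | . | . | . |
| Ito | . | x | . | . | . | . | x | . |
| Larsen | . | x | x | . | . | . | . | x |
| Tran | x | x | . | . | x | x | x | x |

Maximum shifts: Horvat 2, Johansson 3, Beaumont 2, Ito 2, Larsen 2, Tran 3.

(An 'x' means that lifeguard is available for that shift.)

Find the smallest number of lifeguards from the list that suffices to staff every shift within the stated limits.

3

8 slots to fill and no one can take more than 3, so at least ⌈8/3⌉ = 3 lifeguards are needed.
Horvat, Johansson, and Tran alone can cover everything: Slot 1→Johansson, Slot 2→Tran, Slot 3→Horvat, Slot 4→Johansson, Slot 5→Johansson, Slot 6→Tran, Slot 7→Horvat, Slot 8→Tran.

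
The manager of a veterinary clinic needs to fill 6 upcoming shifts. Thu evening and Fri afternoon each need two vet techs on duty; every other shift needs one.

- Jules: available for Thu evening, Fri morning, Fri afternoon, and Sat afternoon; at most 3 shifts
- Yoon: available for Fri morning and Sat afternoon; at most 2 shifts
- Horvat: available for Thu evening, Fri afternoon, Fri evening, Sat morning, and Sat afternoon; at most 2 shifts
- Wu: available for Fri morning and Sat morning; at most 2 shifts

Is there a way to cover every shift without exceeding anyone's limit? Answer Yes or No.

No

Total capacity is 9 and 8 slots are needed, so capacity alone doesn't rule it out.
Shifts {Thu evening, Fri afternoon, Fri evening} need 5 worker-slots in total, but the vet techs available for any of those shifts (Jules and Horvat) can supply at most 4 among them. So no valid schedule exists.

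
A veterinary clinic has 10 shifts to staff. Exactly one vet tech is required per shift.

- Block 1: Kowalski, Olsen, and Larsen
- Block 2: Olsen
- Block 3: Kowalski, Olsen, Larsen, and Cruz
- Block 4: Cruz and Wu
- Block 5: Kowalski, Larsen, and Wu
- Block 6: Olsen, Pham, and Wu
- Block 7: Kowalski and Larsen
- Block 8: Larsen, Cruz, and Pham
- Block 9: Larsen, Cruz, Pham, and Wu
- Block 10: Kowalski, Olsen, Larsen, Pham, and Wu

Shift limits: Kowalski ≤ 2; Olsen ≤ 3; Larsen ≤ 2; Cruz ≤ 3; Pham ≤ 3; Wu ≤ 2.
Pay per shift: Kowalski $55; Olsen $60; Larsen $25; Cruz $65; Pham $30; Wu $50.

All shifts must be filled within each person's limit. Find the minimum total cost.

Block 2 can only be covered by Olsen, so that assignment is forced.
Picking the cheapest available vet tech for each shift independently would cost $315, but that ignores the shift limits.
An optimal schedule: Block 1→Larsen, Block 2→Olsen, Block 3→Kowalski, Block 4→Wu, Block 5→Wu, Block 6→Pham, Block 7→Larsen, Block 8→Pham, Block 9→Pham, Block 10→Kowalski.
Total: 25 + 60 + 55 + 50 + 50 + 30 + 25 + 30 + 30 + 55 = $410.

$410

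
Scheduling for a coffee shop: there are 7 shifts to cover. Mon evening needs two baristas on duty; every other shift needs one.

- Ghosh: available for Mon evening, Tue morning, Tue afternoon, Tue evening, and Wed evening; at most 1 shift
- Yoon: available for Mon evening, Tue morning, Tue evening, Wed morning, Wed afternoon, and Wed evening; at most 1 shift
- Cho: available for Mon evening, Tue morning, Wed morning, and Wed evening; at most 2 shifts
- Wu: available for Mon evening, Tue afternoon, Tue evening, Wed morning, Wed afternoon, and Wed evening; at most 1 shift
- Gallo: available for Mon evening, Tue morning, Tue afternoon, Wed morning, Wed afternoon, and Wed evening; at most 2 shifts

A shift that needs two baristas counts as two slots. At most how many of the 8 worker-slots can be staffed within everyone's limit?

7

Total capacity across all baristas is 1+1+2+1+2 = 7, and 8 slots are needed, so at most 7 can be filled.
An assignment achieving 7: Mon evening→Gallo, Tue morning→Cho, Tue afternoon→Ghosh, Tue evening→Yoon, Wed morning→Cho, Wed afternoon→Wu, Wed evening→Gallo.
Loads: Ghosh 1/1, Yoon 1/1, Cho 2/2, Wu 1/1, Gallo 2/2.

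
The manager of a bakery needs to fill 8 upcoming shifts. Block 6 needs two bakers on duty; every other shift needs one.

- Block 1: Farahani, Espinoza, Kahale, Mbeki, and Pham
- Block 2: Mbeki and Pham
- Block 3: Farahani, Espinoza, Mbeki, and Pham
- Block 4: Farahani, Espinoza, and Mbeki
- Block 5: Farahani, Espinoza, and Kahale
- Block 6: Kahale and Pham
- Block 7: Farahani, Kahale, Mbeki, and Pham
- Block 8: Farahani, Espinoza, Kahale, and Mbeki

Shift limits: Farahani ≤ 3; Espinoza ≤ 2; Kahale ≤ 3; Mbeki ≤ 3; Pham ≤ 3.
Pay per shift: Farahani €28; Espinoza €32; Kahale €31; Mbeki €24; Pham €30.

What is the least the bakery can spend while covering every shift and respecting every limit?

Block 6 can only be covered by Kahale and Pham, so that assignment is forced.
Picking the cheapest available baker for each shift independently would cost €233, but that ignores the shift limits.
An optimal schedule: Block 1→Pham, Block 2→Mbeki, Block 3→Mbeki, Block 4→Mbeki, Block 5→Farahani, Block 6→Pham+Kahale, Block 7→Farahani, Block 8→Farahani.
Total: 30 + 24 + 24 + 24 + 28 + 30 + 31 + 28 + 28 = €247.

€247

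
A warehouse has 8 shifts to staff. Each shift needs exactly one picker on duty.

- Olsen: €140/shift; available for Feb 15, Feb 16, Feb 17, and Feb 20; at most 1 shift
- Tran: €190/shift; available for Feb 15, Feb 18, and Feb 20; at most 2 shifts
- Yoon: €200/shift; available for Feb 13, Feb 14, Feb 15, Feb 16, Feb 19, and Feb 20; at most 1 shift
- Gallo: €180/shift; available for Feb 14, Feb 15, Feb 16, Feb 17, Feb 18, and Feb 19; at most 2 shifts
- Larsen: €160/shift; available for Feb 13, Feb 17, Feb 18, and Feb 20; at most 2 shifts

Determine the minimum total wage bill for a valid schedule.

Picking the cheapest available picker for each shift independently would cost €1240, but that ignores the shift limits.
An optimal schedule: Feb 13→Yoon, Feb 14→Gallo, Feb 15→Tran, Feb 16→Olsen, Feb 17→Larsen, Feb 18→Tran, Feb 19→Gallo, Feb 20→Larsen.
Total: 200 + 180 + 190 + 140 + 160 + 190 + 180 + 160 = €1400.

€1400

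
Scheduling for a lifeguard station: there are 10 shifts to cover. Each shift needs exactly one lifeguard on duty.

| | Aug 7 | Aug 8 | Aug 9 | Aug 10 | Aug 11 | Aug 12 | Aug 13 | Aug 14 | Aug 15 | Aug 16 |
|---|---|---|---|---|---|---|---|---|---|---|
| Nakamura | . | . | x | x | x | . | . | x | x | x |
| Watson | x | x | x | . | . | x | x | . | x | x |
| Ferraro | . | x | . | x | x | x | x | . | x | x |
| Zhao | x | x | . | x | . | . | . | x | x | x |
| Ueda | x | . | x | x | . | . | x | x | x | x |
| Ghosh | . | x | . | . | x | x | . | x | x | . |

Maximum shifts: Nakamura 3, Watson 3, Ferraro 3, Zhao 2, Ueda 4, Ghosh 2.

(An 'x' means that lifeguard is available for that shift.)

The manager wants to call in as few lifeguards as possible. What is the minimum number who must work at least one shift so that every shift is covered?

10 slots to fill and no one can take more than 4, so at least ⌈10/4⌉ = 3 lifeguards are needed.
Nakamura, Watson, and Ueda alone can cover everything: Aug 7→Watson, Aug 8→Watson, Aug 9→Ueda, Aug 10→Nakamura, Aug 11→Nakamura, Aug 12→Watson, Aug 13→Ueda, Aug 14→Nakamura, Aug 15→Ueda, Aug 16→Ueda.

3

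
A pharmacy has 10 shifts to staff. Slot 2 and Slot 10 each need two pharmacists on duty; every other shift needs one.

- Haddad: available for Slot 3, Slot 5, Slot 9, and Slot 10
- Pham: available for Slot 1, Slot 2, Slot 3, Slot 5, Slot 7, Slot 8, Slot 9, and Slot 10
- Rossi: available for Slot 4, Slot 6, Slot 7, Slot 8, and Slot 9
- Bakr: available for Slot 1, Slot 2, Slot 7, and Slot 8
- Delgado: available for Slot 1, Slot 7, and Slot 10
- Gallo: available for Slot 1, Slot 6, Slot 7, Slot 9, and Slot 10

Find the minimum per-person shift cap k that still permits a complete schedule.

2

With 6 pharmacists and 12 worker-slots to fill, someone must work at least ⌈12/6⌉ = 2 shifts, so k ≥ 2.
k = 2 works: Slot 1→Bakr, Slot 2→Pham+Bakr, Slot 3→Haddad, Slot 4→Rossi, Slot 5→Haddad, Slot 6→Rossi, Slot 7→Delgado, Slot 8→Pham, Slot 9→Gallo, Slot 10→Delgado+Gallo.
Loads: Haddad 2, Pham 2, Rossi 2, Bakr 2, Delgado 2, Gallo 2 — all ≤ 2.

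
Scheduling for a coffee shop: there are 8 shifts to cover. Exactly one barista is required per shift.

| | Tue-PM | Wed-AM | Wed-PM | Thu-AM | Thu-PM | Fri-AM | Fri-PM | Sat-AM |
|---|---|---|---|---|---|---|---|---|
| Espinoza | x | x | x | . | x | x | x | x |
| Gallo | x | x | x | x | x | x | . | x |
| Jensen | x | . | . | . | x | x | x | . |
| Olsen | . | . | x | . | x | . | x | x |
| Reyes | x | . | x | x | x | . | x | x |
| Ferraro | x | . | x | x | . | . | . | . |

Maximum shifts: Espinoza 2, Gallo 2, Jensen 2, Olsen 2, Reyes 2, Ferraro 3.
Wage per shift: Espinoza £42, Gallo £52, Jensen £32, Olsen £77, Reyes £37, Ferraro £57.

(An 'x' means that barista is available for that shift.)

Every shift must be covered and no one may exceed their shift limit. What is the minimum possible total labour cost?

Picking the cheapest available barista for each shift independently would cost £281, but that ignores the shift limits.
An optimal schedule: Tue-PM→Espinoza, Wed-AM→Espinoza, Wed-PM→Gallo, Thu-AM→Reyes, Thu-PM→Gallo, Fri-AM→Jensen, Fri-PM→Jensen, Sat-AM→Reyes.
Total: 42 + 42 + 52 + 37 + 52 + 32 + 32 + 37 = £326.

£326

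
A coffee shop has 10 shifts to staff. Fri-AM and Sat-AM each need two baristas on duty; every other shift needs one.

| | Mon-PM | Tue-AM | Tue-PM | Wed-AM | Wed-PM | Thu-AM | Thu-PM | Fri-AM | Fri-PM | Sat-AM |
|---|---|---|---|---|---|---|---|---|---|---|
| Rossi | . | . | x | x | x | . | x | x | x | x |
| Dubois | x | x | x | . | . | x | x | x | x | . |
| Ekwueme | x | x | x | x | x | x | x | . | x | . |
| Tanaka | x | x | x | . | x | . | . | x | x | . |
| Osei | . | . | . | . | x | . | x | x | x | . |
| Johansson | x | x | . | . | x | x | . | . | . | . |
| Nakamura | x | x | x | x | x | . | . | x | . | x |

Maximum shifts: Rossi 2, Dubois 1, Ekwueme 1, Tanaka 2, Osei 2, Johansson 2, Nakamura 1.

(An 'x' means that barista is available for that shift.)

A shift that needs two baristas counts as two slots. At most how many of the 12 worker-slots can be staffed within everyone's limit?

Total capacity across all baristas is 2+1+1+2+2+2+1 = 11, and 12 slots are needed, so at most 11 can be filled.
An assignment achieving 11: Mon-PM→Tanaka, Tue-AM→Johansson, Tue-PM→Tanaka, Wed-AM→Rossi, Wed-PM→Johansson, Thu-AM→Dubois, Thu-PM→Ekwueme, Fri-AM→Osei, Fri-PM→Osei, Sat-AM→Rossi+Nakamura.
Loads: Rossi 2/2, Dubois 1/1, Ekwueme 1/1, Tanaka 2/2, Osei 2/2, Johansson 2/2, Nakamura 1/1.

11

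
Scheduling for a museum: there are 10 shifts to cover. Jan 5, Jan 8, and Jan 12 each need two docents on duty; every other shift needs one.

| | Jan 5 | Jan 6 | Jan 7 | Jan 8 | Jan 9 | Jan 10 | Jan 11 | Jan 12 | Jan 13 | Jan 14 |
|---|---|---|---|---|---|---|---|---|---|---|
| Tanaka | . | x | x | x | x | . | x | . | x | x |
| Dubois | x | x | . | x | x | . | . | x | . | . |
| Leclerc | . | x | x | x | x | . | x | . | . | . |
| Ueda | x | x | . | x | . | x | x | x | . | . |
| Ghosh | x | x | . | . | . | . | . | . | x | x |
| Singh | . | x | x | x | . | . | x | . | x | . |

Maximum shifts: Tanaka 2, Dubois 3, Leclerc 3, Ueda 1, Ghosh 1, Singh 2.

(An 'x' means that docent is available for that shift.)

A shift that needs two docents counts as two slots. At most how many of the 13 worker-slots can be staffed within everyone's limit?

12

Total capacity across all docents is 2+3+3+1+1+2 = 12, and 13 slots are needed, so at most 12 can be filled.
An assignment achieving 12: Jan 5→Dubois+Ghosh, Jan 6→Leclerc, Jan 7→Tanaka, Jan 8→Leclerc+Singh, Jan 9→Dubois, Jan 10→Ueda, Jan 11→Leclerc, Jan 12→Dubois, Jan 13→Singh, Jan 14→Tanaka.
Loads: Tanaka 2/2, Dubois 3/3, Leclerc 3/3, Ueda 1/1, Ghosh 1/1, Singh 2/2.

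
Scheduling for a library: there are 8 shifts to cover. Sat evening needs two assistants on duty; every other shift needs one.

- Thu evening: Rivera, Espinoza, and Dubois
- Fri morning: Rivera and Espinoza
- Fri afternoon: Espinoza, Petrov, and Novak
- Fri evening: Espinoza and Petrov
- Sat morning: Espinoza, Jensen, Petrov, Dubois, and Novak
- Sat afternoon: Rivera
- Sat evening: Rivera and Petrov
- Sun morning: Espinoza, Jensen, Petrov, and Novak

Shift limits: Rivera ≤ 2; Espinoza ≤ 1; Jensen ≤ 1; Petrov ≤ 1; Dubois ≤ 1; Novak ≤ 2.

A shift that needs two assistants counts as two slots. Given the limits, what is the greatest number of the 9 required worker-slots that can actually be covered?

Total capacity across all assistants is 2+1+1+1+1+2 = 8, and 9 slots are needed, so at most 8 can be filled.
An assignment achieving 8: Thu evening→Dubois, Fri morning→Rivera, Fri afternoon→Novak, Fri evening→Espinoza, Sat morning→Novak, Sat afternoon→Rivera, Sat evening→Petrov, Sun morning→Jensen.
Loads: Rivera 2/2, Espinoza 1/1, Jensen 1/1, Petrov 1/1, Dubois 1/1, Novak 2/2.

8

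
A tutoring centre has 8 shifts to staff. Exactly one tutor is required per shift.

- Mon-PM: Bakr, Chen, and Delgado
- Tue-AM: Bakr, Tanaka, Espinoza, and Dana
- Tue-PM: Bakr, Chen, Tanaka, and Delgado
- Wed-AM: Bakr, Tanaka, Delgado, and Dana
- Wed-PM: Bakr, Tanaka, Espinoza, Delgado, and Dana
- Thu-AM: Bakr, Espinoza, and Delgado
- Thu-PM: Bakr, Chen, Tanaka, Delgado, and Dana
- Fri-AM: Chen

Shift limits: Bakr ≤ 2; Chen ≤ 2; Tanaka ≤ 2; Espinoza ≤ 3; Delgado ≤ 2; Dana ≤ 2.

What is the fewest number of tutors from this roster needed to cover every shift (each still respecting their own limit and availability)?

8 slots to fill and no one can take more than 3, so at least ⌈8/3⌉ = 3 tutors are needed.
Any 3 tutors together have capacity at most 3+2+2 = 7 < 8 slots, so 3 can never suffice.
Bakr, Chen, Tanaka, and Espinoza alone can cover everything: Mon-PM→Bakr, Tue-AM→Tanaka, Tue-PM→Chen, Wed-AM→Bakr, Wed-PM→Espinoza, Thu-AM→Espinoza, Thu-PM→Tanaka, Fri-AM→Chen.

4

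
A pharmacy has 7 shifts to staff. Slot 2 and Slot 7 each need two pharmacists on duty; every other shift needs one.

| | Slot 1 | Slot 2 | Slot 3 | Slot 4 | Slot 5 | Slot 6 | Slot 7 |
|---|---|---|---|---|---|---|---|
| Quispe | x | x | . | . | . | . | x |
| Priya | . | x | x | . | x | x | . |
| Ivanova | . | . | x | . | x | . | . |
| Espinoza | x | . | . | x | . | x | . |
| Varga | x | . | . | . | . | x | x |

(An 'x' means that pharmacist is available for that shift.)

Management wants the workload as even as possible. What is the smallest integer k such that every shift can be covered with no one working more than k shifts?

With 5 pharmacists and 9 worker-slots to fill, someone must work at least ⌈9/5⌉ = 2 shifts, so k ≥ 2.
k = 2 works: Slot 1→Espinoza, Slot 2→Quispe+Priya, Slot 3→Priya, Slot 4→Espinoza, Slot 5→Ivanova, Slot 6→Varga, Slot 7→Quispe+Varga.
Loads: Quispe 2, Priya 2, Ivanova 1, Espinoza 2, Varga 2 — all ≤ 2.

2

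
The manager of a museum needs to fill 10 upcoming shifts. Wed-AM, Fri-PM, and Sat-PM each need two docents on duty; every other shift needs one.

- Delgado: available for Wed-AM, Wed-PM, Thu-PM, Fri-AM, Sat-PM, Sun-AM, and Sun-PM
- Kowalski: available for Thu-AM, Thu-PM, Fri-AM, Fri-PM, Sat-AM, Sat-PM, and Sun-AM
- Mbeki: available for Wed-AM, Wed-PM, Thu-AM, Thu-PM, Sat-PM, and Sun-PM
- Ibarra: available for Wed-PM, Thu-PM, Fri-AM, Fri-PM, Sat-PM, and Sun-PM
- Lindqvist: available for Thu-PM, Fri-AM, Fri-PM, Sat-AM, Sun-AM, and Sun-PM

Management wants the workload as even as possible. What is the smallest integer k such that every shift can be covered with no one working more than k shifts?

With 5 docents and 13 worker-slots to fill, someone must work at least ⌈13/5⌉ = 3 shifts, so k ≥ 3.
k = 3 works: Wed-AM→Delgado+Mbeki, Wed-PM→Delgado, Thu-AM→Kowalski, Thu-PM→Lindqvist, Fri-AM→Ibarra, Fri-PM→Kowalski+Ibarra, Sat-AM→Kowalski, Sat-PM→Mbeki+Ibarra, Sun-AM→Delgado, Sun-PM→Mbeki.
Loads: Delgado 3, Kowalski 3, Mbeki 3, Ibarra 3, Lindqvist 1 — all ≤ 3.

3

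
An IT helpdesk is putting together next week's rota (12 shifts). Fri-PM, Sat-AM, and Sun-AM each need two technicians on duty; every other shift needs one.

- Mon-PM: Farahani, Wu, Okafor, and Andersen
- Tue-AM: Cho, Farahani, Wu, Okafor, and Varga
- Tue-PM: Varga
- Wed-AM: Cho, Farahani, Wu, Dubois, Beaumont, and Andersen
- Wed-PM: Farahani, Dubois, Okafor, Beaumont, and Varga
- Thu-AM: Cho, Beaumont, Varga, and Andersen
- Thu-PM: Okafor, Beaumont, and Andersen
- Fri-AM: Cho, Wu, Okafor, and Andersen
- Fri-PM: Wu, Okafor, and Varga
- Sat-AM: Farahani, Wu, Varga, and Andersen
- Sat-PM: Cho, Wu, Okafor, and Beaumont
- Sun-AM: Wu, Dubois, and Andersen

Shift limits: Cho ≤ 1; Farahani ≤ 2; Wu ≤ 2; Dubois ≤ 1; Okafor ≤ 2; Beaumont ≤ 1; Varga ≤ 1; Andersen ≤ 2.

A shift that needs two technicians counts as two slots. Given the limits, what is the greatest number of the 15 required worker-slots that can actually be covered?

Total capacity across all technicians is 1+2+2+1+2+1+1+2 = 12, and 15 slots are needed, so at most 12 can be filled.
An assignment achieving 12: Mon-PM→Farahani, Tue-PM→Varga, Thu-AM→Cho, Thu-PM→Okafor, Fri-AM→Andersen, Fri-PM→Wu+Okafor, Sat-AM→Farahani+Andersen, Sat-PM→Beaumont, Sun-AM→Wu+Dubois.
Loads: Cho 1/1, Farahani 2/2, Wu 2/2, Dubois 1/1, Okafor 2/2, Beaumont 1/1, Varga 1/1, Andersen 2/2.

12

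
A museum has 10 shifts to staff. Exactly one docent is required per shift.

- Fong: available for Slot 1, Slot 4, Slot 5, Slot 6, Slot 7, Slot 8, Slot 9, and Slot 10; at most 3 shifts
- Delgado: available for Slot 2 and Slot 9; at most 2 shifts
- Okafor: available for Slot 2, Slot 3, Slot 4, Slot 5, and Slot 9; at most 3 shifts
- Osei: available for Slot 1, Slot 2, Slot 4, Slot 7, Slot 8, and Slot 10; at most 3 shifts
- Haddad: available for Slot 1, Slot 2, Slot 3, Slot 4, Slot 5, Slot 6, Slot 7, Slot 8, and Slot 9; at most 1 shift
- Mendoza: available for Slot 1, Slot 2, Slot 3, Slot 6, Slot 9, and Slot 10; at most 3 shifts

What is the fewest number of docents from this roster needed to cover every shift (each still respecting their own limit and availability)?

4

10 slots to fill and no one can take more than 3, so at least ⌈10/3⌉ = 4 docents are needed.
Fong, Delgado, Okafor, and Osei alone can cover everything: Slot 1→Fong, Slot 2→Delgado, Slot 3→Okafor, Slot 4→Okafor, Slot 5→Fong, Slot 6→Fong, Slot 7→Osei, Slot 8→Osei, Slot 9→Delgado, Slot 10→Osei.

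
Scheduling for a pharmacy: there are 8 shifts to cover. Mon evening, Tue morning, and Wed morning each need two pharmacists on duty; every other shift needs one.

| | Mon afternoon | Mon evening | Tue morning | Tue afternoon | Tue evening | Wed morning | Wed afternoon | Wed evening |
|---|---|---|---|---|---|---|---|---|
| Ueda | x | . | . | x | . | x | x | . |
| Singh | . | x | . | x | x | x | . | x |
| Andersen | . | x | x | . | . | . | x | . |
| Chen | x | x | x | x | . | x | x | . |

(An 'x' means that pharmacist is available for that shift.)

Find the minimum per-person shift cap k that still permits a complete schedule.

3

With 4 pharmacists and 11 worker-slots to fill, someone must work at least ⌈11/4⌉ = 3 shifts, so k ≥ 3.
k = 3 works: Mon afternoon→Ueda, Mon evening→Singh+Andersen, Tue morning→Andersen+Chen, Tue afternoon→Ueda, Tue evening→Singh, Wed morning→Ueda+Chen, Wed afternoon→Andersen, Wed evening→Singh.
Loads: Ueda 3, Singh 3, Andersen 3, Chen 2 — all ≤ 3.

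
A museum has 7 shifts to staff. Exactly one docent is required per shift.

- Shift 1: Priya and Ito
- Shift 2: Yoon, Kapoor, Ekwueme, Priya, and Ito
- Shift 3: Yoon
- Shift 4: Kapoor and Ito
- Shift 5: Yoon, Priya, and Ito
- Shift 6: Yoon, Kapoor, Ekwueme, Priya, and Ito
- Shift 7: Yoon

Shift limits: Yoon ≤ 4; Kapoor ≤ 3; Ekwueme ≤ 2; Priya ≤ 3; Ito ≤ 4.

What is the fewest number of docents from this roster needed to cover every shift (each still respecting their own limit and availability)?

2

7 slots to fill and no one can take more than 4, so at least ⌈7/4⌉ = 2 docents are needed.
Yoon and Ito alone can cover everything: Shift 1→Ito, Shift 2→Yoon, Shift 3→Yoon, Shift 4→Ito, Shift 5→Yoon, Shift 6→Ito, Shift 7→Yoon.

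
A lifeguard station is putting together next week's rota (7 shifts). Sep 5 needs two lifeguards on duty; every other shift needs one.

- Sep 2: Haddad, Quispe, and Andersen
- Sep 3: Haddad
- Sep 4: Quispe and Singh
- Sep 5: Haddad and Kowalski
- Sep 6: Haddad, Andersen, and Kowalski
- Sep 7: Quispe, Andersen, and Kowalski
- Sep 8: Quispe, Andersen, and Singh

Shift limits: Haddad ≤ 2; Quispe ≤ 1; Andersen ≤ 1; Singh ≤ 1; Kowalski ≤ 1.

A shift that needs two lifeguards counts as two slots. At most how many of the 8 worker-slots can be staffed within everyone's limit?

6

Total capacity across all lifeguards is 2+1+1+1+1 = 6, and 8 slots are needed, so at most 6 can be filled.
An assignment achieving 6: Sep 2→Andersen, Sep 3→Haddad, Sep 4→Quispe, Sep 5→Haddad+Kowalski, Sep 8→Singh.
Loads: Haddad 2/2, Quispe 1/1, Andersen 1/1, Singh 1/1, Kowalski 1/1.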